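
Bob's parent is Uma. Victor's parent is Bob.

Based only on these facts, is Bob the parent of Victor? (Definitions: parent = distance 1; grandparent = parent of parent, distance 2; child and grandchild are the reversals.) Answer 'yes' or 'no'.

Reconstructing the parent chain from the given facts:
  Uma -> Bob -> Victor
(each arrow means 'parent of the next')
Positions in the chain (0 = top):
  position of Uma: 0
  position of Bob: 1
  position of Victor: 2

Bob is at position 1, Victor is at position 2; signed distance (j - i) = 1.
'parent' requires j - i = 1. Actual distance is 1, so the relation HOLDS.

Answer: yes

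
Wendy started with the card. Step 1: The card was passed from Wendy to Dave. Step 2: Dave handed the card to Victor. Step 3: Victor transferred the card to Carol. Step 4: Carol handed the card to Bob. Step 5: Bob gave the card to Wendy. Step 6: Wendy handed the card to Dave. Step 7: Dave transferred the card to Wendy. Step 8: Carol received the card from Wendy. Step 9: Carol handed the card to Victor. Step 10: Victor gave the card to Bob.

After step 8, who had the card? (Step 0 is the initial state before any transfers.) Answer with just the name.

Tracking the card holder through step 8:
After step 0 (start): Wendy
After step 1: Dave
After step 2: Victor
After step 3: Carol
After step 4: Bob
After step 5: Wendy
After step 6: Dave
After step 7: Wendy
After step 8: Carol

At step 8, the holder is Carol.

Answer: Carol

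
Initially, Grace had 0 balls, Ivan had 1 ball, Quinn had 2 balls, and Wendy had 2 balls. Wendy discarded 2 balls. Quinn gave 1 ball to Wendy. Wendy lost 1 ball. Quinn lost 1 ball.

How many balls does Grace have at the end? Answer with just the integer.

Tracking counts step by step:
Start: Grace=0, Ivan=1, Quinn=2, Wendy=2
Event 1 (Wendy -2): Wendy: 2 -> 0. State: Grace=0, Ivan=1, Quinn=2, Wendy=0
Event 2 (Quinn -> Wendy, 1): Quinn: 2 -> 1, Wendy: 0 -> 1. State: Grace=0, Ivan=1, Quinn=1, Wendy=1
Event 3 (Wendy -1): Wendy: 1 -> 0. State: Grace=0, Ivan=1, Quinn=1, Wendy=0
Event 4 (Quinn -1): Quinn: 1 -> 0. State: Grace=0, Ivan=1, Quinn=0, Wendy=0

Grace's final count: 0

Answer: 0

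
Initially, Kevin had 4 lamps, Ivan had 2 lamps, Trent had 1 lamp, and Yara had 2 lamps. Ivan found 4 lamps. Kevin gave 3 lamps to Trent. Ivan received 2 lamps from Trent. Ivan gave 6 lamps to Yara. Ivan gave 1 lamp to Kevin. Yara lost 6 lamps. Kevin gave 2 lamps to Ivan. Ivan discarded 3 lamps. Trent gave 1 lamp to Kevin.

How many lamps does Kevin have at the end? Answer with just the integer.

Answer: 1

Derivation:
Tracking counts step by step:
Start: Kevin=4, Ivan=2, Trent=1, Yara=2
Event 1 (Ivan +4): Ivan: 2 -> 6. State: Kevin=4, Ivan=6, Trent=1, Yara=2
Event 2 (Kevin -> Trent, 3): Kevin: 4 -> 1, Trent: 1 -> 4. State: Kevin=1, Ivan=6, Trent=4, Yara=2
Event 3 (Trent -> Ivan, 2): Trent: 4 -> 2, Ivan: 6 -> 8. State: Kevin=1, Ivan=8, Trent=2, Yara=2
Event 4 (Ivan -> Yara, 6): Ivan: 8 -> 2, Yara: 2 -> 8. State: Kevin=1, Ivan=2, Trent=2, Yara=8
Event 5 (Ivan -> Kevin, 1): Ivan: 2 -> 1, Kevin: 1 -> 2. State: Kevin=2, Ivan=1, Trent=2, Yara=8
Event 6 (Yara -6): Yara: 8 -> 2. State: Kevin=2, Ivan=1, Trent=2, Yara=2
Event 7 (Kevin -> Ivan, 2): Kevin: 2 -> 0, Ivan: 1 -> 3. State: Kevin=0, Ivan=3, Trent=2, Yara=2
Event 8 (Ivan -3): Ivan: 3 -> 0. State: Kevin=0, Ivan=0, Trent=2, Yara=2
Event 9 (Trent -> Kevin, 1): Trent: 2 -> 1, Kevin: 0 -> 1. State: Kevin=1, Ivan=0, Trent=1, Yara=2

Kevin's final count: 1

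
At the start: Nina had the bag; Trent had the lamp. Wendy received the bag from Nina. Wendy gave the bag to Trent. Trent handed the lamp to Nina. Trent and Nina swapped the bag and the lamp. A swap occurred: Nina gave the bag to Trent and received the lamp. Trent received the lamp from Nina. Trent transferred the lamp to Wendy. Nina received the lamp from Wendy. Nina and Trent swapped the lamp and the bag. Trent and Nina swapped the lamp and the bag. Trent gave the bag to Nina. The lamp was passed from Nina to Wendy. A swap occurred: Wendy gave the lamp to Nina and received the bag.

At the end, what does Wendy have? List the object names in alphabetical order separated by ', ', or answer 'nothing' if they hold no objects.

Answer: bag

Derivation:
Tracking all object holders:
Start: bag:Nina, lamp:Trent
Event 1 (give bag: Nina -> Wendy). State: bag:Wendy, lamp:Trent
Event 2 (give bag: Wendy -> Trent). State: bag:Trent, lamp:Trent
Event 3 (give lamp: Trent -> Nina). State: bag:Trent, lamp:Nina
Event 4 (swap bag<->lamp: now bag:Nina, lamp:Trent). State: bag:Nina, lamp:Trent
Event 5 (swap bag<->lamp: now bag:Trent, lamp:Nina). State: bag:Trent, lamp:Nina
Event 6 (give lamp: Nina -> Trent). State: bag:Trent, lamp:Trent
Event 7 (give lamp: Trent -> Wendy). State: bag:Trent, lamp:Wendy
Event 8 (give lamp: Wendy -> Nina). State: bag:Trent, lamp:Nina
Event 9 (swap lamp<->bag: now lamp:Trent, bag:Nina). State: bag:Nina, lamp:Trent
Event 10 (swap lamp<->bag: now lamp:Nina, bag:Trent). State: bag:Trent, lamp:Nina
Event 11 (give bag: Trent -> Nina). State: bag:Nina, lamp:Nina
Event 12 (give lamp: Nina -> Wendy). State: bag:Nina, lamp:Wendy
Event 13 (swap lamp<->bag: now lamp:Nina, bag:Wendy). State: bag:Wendy, lamp:Nina

Final state: bag:Wendy, lamp:Nina
Wendy holds: bag.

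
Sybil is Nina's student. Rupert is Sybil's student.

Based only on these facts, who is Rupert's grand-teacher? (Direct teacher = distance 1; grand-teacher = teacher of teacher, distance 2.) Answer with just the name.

Reconstructing the teacher chain from the given facts:
  Nina -> Sybil -> Rupert
(each arrow means 'teacher of the next')
Positions in the chain (0 = top):
  position of Nina: 0
  position of Sybil: 1
  position of Rupert: 2

Rupert is at position 2; the grand-teacher is 2 steps up the chain, i.e. position 0: Nina.

Answer: Nina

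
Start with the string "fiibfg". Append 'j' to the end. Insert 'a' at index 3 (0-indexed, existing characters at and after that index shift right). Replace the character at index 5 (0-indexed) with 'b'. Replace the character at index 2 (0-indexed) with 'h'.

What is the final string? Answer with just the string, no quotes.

Applying each edit step by step:
Start: "fiibfg"
Op 1 (append 'j'): "fiibfg" -> "fiibfgj"
Op 2 (insert 'a' at idx 3): "fiibfgj" -> "fiiabfgj"
Op 3 (replace idx 5: 'f' -> 'b'): "fiiabfgj" -> "fiiabbgj"
Op 4 (replace idx 2: 'i' -> 'h'): "fiiabbgj" -> "fihabbgj"

Answer: fihabbgj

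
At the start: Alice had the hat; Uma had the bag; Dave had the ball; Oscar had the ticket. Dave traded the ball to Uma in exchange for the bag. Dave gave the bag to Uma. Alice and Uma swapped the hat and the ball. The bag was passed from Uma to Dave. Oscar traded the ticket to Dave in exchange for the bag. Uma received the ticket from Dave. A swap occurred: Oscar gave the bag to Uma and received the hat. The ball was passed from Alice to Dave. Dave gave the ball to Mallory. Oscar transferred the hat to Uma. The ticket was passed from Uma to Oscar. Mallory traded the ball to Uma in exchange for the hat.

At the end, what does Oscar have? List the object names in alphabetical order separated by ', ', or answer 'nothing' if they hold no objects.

Tracking all object holders:
Start: hat:Alice, bag:Uma, ball:Dave, ticket:Oscar
Event 1 (swap ball<->bag: now ball:Uma, bag:Dave). State: hat:Alice, bag:Dave, ball:Uma, ticket:Oscar
Event 2 (give bag: Dave -> Uma). State: hat:Alice, bag:Uma, ball:Uma, ticket:Oscar
Event 3 (swap hat<->ball: now hat:Uma, ball:Alice). State: hat:Uma, bag:Uma, ball:Alice, ticket:Oscar
Event 4 (give bag: Uma -> Dave). State: hat:Uma, bag:Dave, ball:Alice, ticket:Oscar
Event 5 (swap ticket<->bag: now ticket:Dave, bag:Oscar). State: hat:Uma, bag:Oscar, ball:Alice, ticket:Dave
Event 6 (give ticket: Dave -> Uma). State: hat:Uma, bag:Oscar, ball:Alice, ticket:Uma
Event 7 (swap bag<->hat: now bag:Uma, hat:Oscar). State: hat:Oscar, bag:Uma, ball:Alice, ticket:Uma
Event 8 (give ball: Alice -> Dave). State: hat:Oscar, bag:Uma, ball:Dave, ticket:Uma
Event 9 (give ball: Dave -> Mallory). State: hat:Oscar, bag:Uma, ball:Mallory, ticket:Uma
Event 10 (give hat: Oscar -> Uma). State: hat:Uma, bag:Uma, ball:Mallory, ticket:Uma
Event 11 (give ticket: Uma -> Oscar). State: hat:Uma, bag:Uma, ball:Mallory, ticket:Oscar
Event 12 (swap ball<->hat: now ball:Uma, hat:Mallory). State: hat:Mallory, bag:Uma, ball:Uma, ticket:Oscar

Final state: hat:Mallory, bag:Uma, ball:Uma, ticket:Oscar
Oscar holds: ticket.

Answer: ticket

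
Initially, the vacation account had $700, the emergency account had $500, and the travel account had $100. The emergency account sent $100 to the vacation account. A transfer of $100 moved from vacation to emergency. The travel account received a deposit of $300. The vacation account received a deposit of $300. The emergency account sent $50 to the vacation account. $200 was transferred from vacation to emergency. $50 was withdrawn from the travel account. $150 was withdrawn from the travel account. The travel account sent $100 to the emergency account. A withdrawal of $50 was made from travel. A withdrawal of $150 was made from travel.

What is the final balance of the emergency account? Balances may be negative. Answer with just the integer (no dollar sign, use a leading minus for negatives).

Tracking account balances step by step:
Start: vacation=700, emergency=500, travel=100
Event 1 (transfer 100 emergency -> vacation): emergency: 500 - 100 = 400, vacation: 700 + 100 = 800. Balances: vacation=800, emergency=400, travel=100
Event 2 (transfer 100 vacation -> emergency): vacation: 800 - 100 = 700, emergency: 400 + 100 = 500. Balances: vacation=700, emergency=500, travel=100
Event 3 (deposit 300 to travel): travel: 100 + 300 = 400. Balances: vacation=700, emergency=500, travel=400
Event 4 (deposit 300 to vacation): vacation: 700 + 300 = 1000. Balances: vacation=1000, emergency=500, travel=400
Event 5 (transfer 50 emergency -> vacation): emergency: 500 - 50 = 450, vacation: 1000 + 50 = 1050. Balances: vacation=1050, emergency=450, travel=400
Event 6 (transfer 200 vacation -> emergency): vacation: 1050 - 200 = 850, emergency: 450 + 200 = 650. Balances: vacation=850, emergency=650, travel=400
Event 7 (withdraw 50 from travel): travel: 400 - 50 = 350. Balances: vacation=850, emergency=650, travel=350
Event 8 (withdraw 150 from travel): travel: 350 - 150 = 200. Balances: vacation=850, emergency=650, travel=200
Event 9 (transfer 100 travel -> emergency): travel: 200 - 100 = 100, emergency: 650 + 100 = 750. Balances: vacation=850, emergency=750, travel=100
Event 10 (withdraw 50 from travel): travel: 100 - 50 = 50. Balances: vacation=850, emergency=750, travel=50
Event 11 (withdraw 150 from travel): travel: 50 - 150 = -100. Balances: vacation=850, emergency=750, travel=-100

Final balance of emergency: 750

Answer: 750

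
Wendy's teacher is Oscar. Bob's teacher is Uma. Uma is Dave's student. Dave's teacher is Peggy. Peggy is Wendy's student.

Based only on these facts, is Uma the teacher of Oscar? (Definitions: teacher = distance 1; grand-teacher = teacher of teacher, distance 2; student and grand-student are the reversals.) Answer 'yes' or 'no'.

Answer: no

Derivation:
Reconstructing the teacher chain from the given facts:
  Oscar -> Wendy -> Peggy -> Dave -> Uma -> Bob
(each arrow means 'teacher of the next')
Positions in the chain (0 = top):
  position of Oscar: 0
  position of Wendy: 1
  position of Peggy: 2
  position of Dave: 3
  position of Uma: 4
  position of Bob: 5

Uma is at position 4, Oscar is at position 0; signed distance (j - i) = -4.
'teacher' requires j - i = 1. Actual distance is -4, so the relation does NOT hold.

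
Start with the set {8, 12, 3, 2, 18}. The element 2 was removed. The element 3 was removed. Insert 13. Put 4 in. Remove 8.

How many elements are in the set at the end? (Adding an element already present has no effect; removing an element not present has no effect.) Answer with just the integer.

Answer: 4

Derivation:
Tracking the set through each operation:
Start: {12, 18, 2, 3, 8}
Event 1 (remove 2): removed. Set: {12, 18, 3, 8}
Event 2 (remove 3): removed. Set: {12, 18, 8}
Event 3 (add 13): added. Set: {12, 13, 18, 8}
Event 4 (add 4): added. Set: {12, 13, 18, 4, 8}
Event 5 (remove 8): removed. Set: {12, 13, 18, 4}

Final set: {12, 13, 18, 4} (size 4)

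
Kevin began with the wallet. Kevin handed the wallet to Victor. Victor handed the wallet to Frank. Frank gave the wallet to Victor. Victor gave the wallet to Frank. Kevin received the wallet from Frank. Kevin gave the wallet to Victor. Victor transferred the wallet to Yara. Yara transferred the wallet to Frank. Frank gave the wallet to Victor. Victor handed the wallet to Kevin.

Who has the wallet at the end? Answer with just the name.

Answer: Kevin

Derivation:
Tracking the wallet through each event:
Start: Kevin has the wallet.
After event 1: Victor has the wallet.
After event 2: Frank has the wallet.
After event 3: Victor has the wallet.
After event 4: Frank has the wallet.
After event 5: Kevin has the wallet.
After event 6: Victor has the wallet.
After event 7: Yara has the wallet.
After event 8: Frank has the wallet.
After event 9: Victor has the wallet.
After event 10: Kevin has the wallet.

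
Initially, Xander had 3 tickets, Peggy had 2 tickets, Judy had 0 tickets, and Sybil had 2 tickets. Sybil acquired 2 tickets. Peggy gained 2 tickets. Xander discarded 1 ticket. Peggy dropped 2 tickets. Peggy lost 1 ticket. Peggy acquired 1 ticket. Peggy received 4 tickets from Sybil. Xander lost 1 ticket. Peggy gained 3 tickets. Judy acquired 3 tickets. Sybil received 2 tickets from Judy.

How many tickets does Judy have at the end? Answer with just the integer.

Answer: 1

Derivation:
Tracking counts step by step:
Start: Xander=3, Peggy=2, Judy=0, Sybil=2
Event 1 (Sybil +2): Sybil: 2 -> 4. State: Xander=3, Peggy=2, Judy=0, Sybil=4
Event 2 (Peggy +2): Peggy: 2 -> 4. State: Xander=3, Peggy=4, Judy=0, Sybil=4
Event 3 (Xander -1): Xander: 3 -> 2. State: Xander=2, Peggy=4, Judy=0, Sybil=4
Event 4 (Peggy -2): Peggy: 4 -> 2. State: Xander=2, Peggy=2, Judy=0, Sybil=4
Event 5 (Peggy -1): Peggy: 2 -> 1. State: Xander=2, Peggy=1, Judy=0, Sybil=4
Event 6 (Peggy +1): Peggy: 1 -> 2. State: Xander=2, Peggy=2, Judy=0, Sybil=4
Event 7 (Sybil -> Peggy, 4): Sybil: 4 -> 0, Peggy: 2 -> 6. State: Xander=2, Peggy=6, Judy=0, Sybil=0
Event 8 (Xander -1): Xander: 2 -> 1. State: Xander=1, Peggy=6, Judy=0, Sybil=0
Event 9 (Peggy +3): Peggy: 6 -> 9. State: Xander=1, Peggy=9, Judy=0, Sybil=0
Event 10 (Judy +3): Judy: 0 -> 3. State: Xander=1, Peggy=9, Judy=3, Sybil=0
Event 11 (Judy -> Sybil, 2): Judy: 3 -> 1, Sybil: 0 -> 2. State: Xander=1, Peggy=9, Judy=1, Sybil=2

Judy's final count: 1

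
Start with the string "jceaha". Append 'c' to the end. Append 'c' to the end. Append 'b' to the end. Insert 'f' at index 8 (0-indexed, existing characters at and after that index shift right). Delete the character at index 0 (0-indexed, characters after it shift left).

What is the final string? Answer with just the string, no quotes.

Answer: ceahaccfb

Derivation:
Applying each edit step by step:
Start: "jceaha"
Op 1 (append 'c'): "jceaha" -> "jceahac"
Op 2 (append 'c'): "jceahac" -> "jceahacc"
Op 3 (append 'b'): "jceahacc" -> "jceahaccb"
Op 4 (insert 'f' at idx 8): "jceahaccb" -> "jceahaccfb"
Op 5 (delete idx 0 = 'j'): "jceahaccfb" -> "ceahaccfb"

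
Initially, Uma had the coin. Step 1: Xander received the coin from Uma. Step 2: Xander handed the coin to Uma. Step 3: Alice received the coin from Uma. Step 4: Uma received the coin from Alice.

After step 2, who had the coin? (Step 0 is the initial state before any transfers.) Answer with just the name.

Answer: Uma

Derivation:
Tracking the coin holder through step 2:
After step 0 (start): Uma
After step 1: Xander
After step 2: Uma

At step 2, the holder is Uma.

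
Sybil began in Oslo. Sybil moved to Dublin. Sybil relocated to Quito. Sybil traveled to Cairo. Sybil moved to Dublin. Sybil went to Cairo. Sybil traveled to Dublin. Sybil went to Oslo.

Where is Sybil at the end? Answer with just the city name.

Answer: Oslo

Derivation:
Tracking Sybil's location:
Start: Sybil is in Oslo.
After move 1: Oslo -> Dublin. Sybil is in Dublin.
After move 2: Dublin -> Quito. Sybil is in Quito.
After move 3: Quito -> Cairo. Sybil is in Cairo.
After move 4: Cairo -> Dublin. Sybil is in Dublin.
After move 5: Dublin -> Cairo. Sybil is in Cairo.
After move 6: Cairo -> Dublin. Sybil is in Dublin.
After move 7: Dublin -> Oslo. Sybil is in Oslo.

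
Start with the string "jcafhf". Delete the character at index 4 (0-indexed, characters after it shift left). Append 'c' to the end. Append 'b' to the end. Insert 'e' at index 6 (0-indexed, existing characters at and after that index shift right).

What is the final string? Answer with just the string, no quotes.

Answer: jcaffceb

Derivation:
Applying each edit step by step:
Start: "jcafhf"
Op 1 (delete idx 4 = 'h'): "jcafhf" -> "jcaff"
Op 2 (append 'c'): "jcaff" -> "jcaffc"
Op 3 (append 'b'): "jcaffc" -> "jcaffcb"
Op 4 (insert 'e' at idx 6): "jcaffcb" -> "jcaffceb"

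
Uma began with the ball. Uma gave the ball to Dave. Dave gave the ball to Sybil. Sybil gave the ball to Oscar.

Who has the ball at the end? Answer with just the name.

Answer: Oscar

Derivation:
Tracking the ball through each event:
Start: Uma has the ball.
After event 1: Dave has the ball.
After event 2: Sybil has the ball.
After event 3: Oscar has the ball.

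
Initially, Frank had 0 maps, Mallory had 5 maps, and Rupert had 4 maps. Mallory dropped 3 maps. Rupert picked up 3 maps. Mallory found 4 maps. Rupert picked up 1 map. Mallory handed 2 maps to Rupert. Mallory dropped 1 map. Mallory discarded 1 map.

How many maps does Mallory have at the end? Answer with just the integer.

Answer: 2

Derivation:
Tracking counts step by step:
Start: Frank=0, Mallory=5, Rupert=4
Event 1 (Mallory -3): Mallory: 5 -> 2. State: Frank=0, Mallory=2, Rupert=4
Event 2 (Rupert +3): Rupert: 4 -> 7. State: Frank=0, Mallory=2, Rupert=7
Event 3 (Mallory +4): Mallory: 2 -> 6. State: Frank=0, Mallory=6, Rupert=7
Event 4 (Rupert +1): Rupert: 7 -> 8. State: Frank=0, Mallory=6, Rupert=8
Event 5 (Mallory -> Rupert, 2): Mallory: 6 -> 4, Rupert: 8 -> 10. State: Frank=0, Mallory=4, Rupert=10
Event 6 (Mallory -1): Mallory: 4 -> 3. State: Frank=0, Mallory=3, Rupert=10
Event 7 (Mallory -1): Mallory: 3 -> 2. State: Frank=0, Mallory=2, Rupert=10

Mallory's final count: 2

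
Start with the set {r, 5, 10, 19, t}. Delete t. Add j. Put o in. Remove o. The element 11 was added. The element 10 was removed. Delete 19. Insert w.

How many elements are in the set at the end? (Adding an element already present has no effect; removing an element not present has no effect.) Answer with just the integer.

Tracking the set through each operation:
Start: {10, 19, 5, r, t}
Event 1 (remove t): removed. Set: {10, 19, 5, r}
Event 2 (add j): added. Set: {10, 19, 5, j, r}
Event 3 (add o): added. Set: {10, 19, 5, j, o, r}
Event 4 (remove o): removed. Set: {10, 19, 5, j, r}
Event 5 (add 11): added. Set: {10, 11, 19, 5, j, r}
Event 6 (remove 10): removed. Set: {11, 19, 5, j, r}
Event 7 (remove 19): removed. Set: {11, 5, j, r}
Event 8 (add w): added. Set: {11, 5, j, r, w}

Final set: {11, 5, j, r, w} (size 5)

Answer: 5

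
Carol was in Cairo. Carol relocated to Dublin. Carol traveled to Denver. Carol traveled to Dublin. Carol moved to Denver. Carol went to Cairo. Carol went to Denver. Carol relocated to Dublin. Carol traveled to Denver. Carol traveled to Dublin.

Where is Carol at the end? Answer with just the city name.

Answer: Dublin

Derivation:
Tracking Carol's location:
Start: Carol is in Cairo.
After move 1: Cairo -> Dublin. Carol is in Dublin.
After move 2: Dublin -> Denver. Carol is in Denver.
After move 3: Denver -> Dublin. Carol is in Dublin.
After move 4: Dublin -> Denver. Carol is in Denver.
After move 5: Denver -> Cairo. Carol is in Cairo.
After move 6: Cairo -> Denver. Carol is in Denver.
After move 7: Denver -> Dublin. Carol is in Dublin.
After move 8: Dublin -> Denver. Carol is in Denver.
After move 9: Denver -> Dublin. Carol is in Dublin.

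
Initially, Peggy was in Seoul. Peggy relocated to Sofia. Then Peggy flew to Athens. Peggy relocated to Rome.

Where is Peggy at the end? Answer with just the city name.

Tracking Peggy's location:
Start: Peggy is in Seoul.
After move 1: Seoul -> Sofia. Peggy is in Sofia.
After move 2: Sofia -> Athens. Peggy is in Athens.
After move 3: Athens -> Rome. Peggy is in Rome.

Answer: Rome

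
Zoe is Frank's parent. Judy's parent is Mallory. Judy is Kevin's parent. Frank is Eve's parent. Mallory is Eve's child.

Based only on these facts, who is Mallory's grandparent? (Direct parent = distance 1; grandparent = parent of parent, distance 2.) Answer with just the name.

Reconstructing the parent chain from the given facts:
  Zoe -> Frank -> Eve -> Mallory -> Judy -> Kevin
(each arrow means 'parent of the next')
Positions in the chain (0 = top):
  position of Zoe: 0
  position of Frank: 1
  position of Eve: 2
  position of Mallory: 3
  position of Judy: 4
  position of Kevin: 5

Mallory is at position 3; the grandparent is 2 steps up the chain, i.e. position 1: Frank.

Answer: Frank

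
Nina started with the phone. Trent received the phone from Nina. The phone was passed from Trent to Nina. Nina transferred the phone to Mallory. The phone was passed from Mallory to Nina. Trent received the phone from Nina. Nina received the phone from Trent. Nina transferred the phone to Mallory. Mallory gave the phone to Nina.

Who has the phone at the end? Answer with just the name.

Tracking the phone through each event:
Start: Nina has the phone.
After event 1: Trent has the phone.
After event 2: Nina has the phone.
After event 3: Mallory has the phone.
After event 4: Nina has the phone.
After event 5: Trent has the phone.
After event 6: Nina has the phone.
After event 7: Mallory has the phone.
After event 8: Nina has the phone.

Answer: Nina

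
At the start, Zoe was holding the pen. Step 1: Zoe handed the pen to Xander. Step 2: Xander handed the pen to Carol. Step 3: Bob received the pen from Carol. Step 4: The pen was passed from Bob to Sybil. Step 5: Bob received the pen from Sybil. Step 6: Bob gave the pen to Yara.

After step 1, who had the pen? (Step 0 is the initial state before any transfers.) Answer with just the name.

Tracking the pen holder through step 1:
After step 0 (start): Zoe
After step 1: Xander

At step 1, the holder is Xander.

Answer: Xander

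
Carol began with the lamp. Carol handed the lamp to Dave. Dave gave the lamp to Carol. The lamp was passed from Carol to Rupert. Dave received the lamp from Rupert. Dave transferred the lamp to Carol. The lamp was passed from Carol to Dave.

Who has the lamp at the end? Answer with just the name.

Tracking the lamp through each event:
Start: Carol has the lamp.
After event 1: Dave has the lamp.
After event 2: Carol has the lamp.
After event 3: Rupert has the lamp.
After event 4: Dave has the lamp.
After event 5: Carol has the lamp.
After event 6: Dave has the lamp.

Answer: Dave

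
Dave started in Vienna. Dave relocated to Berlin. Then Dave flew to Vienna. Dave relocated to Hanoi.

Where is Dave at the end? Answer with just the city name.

Answer: Hanoi

Derivation:
Tracking Dave's location:
Start: Dave is in Vienna.
After move 1: Vienna -> Berlin. Dave is in Berlin.
After move 2: Berlin -> Vienna. Dave is in Vienna.
After move 3: Vienna -> Hanoi. Dave is in Hanoi.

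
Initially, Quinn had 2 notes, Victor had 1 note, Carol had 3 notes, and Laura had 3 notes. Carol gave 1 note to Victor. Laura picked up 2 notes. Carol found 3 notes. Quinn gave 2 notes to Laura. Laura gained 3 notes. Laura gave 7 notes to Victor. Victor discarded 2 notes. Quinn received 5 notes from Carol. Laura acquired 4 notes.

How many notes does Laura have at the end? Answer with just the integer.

Answer: 7

Derivation:
Tracking counts step by step:
Start: Quinn=2, Victor=1, Carol=3, Laura=3
Event 1 (Carol -> Victor, 1): Carol: 3 -> 2, Victor: 1 -> 2. State: Quinn=2, Victor=2, Carol=2, Laura=3
Event 2 (Laura +2): Laura: 3 -> 5. State: Quinn=2, Victor=2, Carol=2, Laura=5
Event 3 (Carol +3): Carol: 2 -> 5. State: Quinn=2, Victor=2, Carol=5, Laura=5
Event 4 (Quinn -> Laura, 2): Quinn: 2 -> 0, Laura: 5 -> 7. State: Quinn=0, Victor=2, Carol=5, Laura=7
Event 5 (Laura +3): Laura: 7 -> 10. State: Quinn=0, Victor=2, Carol=5, Laura=10
Event 6 (Laura -> Victor, 7): Laura: 10 -> 3, Victor: 2 -> 9. State: Quinn=0, Victor=9, Carol=5, Laura=3
Event 7 (Victor -2): Victor: 9 -> 7. State: Quinn=0, Victor=7, Carol=5, Laura=3
Event 8 (Carol -> Quinn, 5): Carol: 5 -> 0, Quinn: 0 -> 5. State: Quinn=5, Victor=7, Carol=0, Laura=3
Event 9 (Laura +4): Laura: 3 -> 7. State: Quinn=5, Victor=7, Carol=0, Laura=7

Laura's final count: 7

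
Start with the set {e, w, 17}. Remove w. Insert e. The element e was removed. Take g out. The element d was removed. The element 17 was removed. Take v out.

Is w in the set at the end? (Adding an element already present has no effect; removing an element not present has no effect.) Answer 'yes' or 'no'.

Tracking the set through each operation:
Start: {17, e, w}
Event 1 (remove w): removed. Set: {17, e}
Event 2 (add e): already present, no change. Set: {17, e}
Event 3 (remove e): removed. Set: {17}
Event 4 (remove g): not present, no change. Set: {17}
Event 5 (remove d): not present, no change. Set: {17}
Event 6 (remove 17): removed. Set: {}
Event 7 (remove v): not present, no change. Set: {}

Final set: {} (size 0)
w is NOT in the final set.

Answer: no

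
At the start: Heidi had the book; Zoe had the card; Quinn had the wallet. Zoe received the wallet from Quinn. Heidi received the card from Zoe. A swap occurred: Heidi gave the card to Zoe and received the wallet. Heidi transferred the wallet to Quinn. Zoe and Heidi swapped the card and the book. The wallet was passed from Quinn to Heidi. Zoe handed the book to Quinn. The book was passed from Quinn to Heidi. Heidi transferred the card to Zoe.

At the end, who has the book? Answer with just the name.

Tracking all object holders:
Start: book:Heidi, card:Zoe, wallet:Quinn
Event 1 (give wallet: Quinn -> Zoe). State: book:Heidi, card:Zoe, wallet:Zoe
Event 2 (give card: Zoe -> Heidi). State: book:Heidi, card:Heidi, wallet:Zoe
Event 3 (swap card<->wallet: now card:Zoe, wallet:Heidi). State: book:Heidi, card:Zoe, wallet:Heidi
Event 4 (give wallet: Heidi -> Quinn). State: book:Heidi, card:Zoe, wallet:Quinn
Event 5 (swap card<->book: now card:Heidi, book:Zoe). State: book:Zoe, card:Heidi, wallet:Quinn
Event 6 (give wallet: Quinn -> Heidi). State: book:Zoe, card:Heidi, wallet:Heidi
Event 7 (give book: Zoe -> Quinn). State: book:Quinn, card:Heidi, wallet:Heidi
Event 8 (give book: Quinn -> Heidi). State: book:Heidi, card:Heidi, wallet:Heidi
Event 9 (give card: Heidi -> Zoe). State: book:Heidi, card:Zoe, wallet:Heidi

Final state: book:Heidi, card:Zoe, wallet:Heidi
The book is held by Heidi.

Answer: Heidi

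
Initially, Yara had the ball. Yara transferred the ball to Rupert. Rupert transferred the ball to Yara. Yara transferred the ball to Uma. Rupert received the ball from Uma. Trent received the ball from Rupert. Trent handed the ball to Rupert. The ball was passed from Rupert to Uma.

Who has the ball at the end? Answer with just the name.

Tracking the ball through each event:
Start: Yara has the ball.
After event 1: Rupert has the ball.
After event 2: Yara has the ball.
After event 3: Uma has the ball.
After event 4: Rupert has the ball.
After event 5: Trent has the ball.
After event 6: Rupert has the ball.
After event 7: Uma has the ball.

Answer: Uma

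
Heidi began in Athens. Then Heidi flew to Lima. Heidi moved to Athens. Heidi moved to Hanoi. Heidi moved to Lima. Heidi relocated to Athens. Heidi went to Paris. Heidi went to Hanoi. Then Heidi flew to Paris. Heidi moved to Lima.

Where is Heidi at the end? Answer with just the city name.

Answer: Lima

Derivation:
Tracking Heidi's location:
Start: Heidi is in Athens.
After move 1: Athens -> Lima. Heidi is in Lima.
After move 2: Lima -> Athens. Heidi is in Athens.
After move 3: Athens -> Hanoi. Heidi is in Hanoi.
After move 4: Hanoi -> Lima. Heidi is in Lima.
After move 5: Lima -> Athens. Heidi is in Athens.
After move 6: Athens -> Paris. Heidi is in Paris.
After move 7: Paris -> Hanoi. Heidi is in Hanoi.
After move 8: Hanoi -> Paris. Heidi is in Paris.
After move 9: Paris -> Lima. Heidi is in Lima.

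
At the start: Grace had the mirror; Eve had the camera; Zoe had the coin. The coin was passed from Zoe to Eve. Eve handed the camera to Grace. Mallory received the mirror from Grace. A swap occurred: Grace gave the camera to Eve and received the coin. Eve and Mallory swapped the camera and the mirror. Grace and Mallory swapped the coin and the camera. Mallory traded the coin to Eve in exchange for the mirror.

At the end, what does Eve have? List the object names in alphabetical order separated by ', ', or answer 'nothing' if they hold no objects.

Tracking all object holders:
Start: mirror:Grace, camera:Eve, coin:Zoe
Event 1 (give coin: Zoe -> Eve). State: mirror:Grace, camera:Eve, coin:Eve
Event 2 (give camera: Eve -> Grace). State: mirror:Grace, camera:Grace, coin:Eve
Event 3 (give mirror: Grace -> Mallory). State: mirror:Mallory, camera:Grace, coin:Eve
Event 4 (swap camera<->coin: now camera:Eve, coin:Grace). State: mirror:Mallory, camera:Eve, coin:Grace
Event 5 (swap camera<->mirror: now camera:Mallory, mirror:Eve). State: mirror:Eve, camera:Mallory, coin:Grace
Event 6 (swap coin<->camera: now coin:Mallory, camera:Grace). State: mirror:Eve, camera:Grace, coin:Mallory
Event 7 (swap coin<->mirror: now coin:Eve, mirror:Mallory). State: mirror:Mallory, camera:Grace, coin:Eve

Final state: mirror:Mallory, camera:Grace, coin:Eve
Eve holds: coin.

Answer: coin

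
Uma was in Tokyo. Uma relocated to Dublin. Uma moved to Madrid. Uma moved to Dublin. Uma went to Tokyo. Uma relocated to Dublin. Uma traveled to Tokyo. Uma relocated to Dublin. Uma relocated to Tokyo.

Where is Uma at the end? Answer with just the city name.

Answer: Tokyo

Derivation:
Tracking Uma's location:
Start: Uma is in Tokyo.
After move 1: Tokyo -> Dublin. Uma is in Dublin.
After move 2: Dublin -> Madrid. Uma is in Madrid.
After move 3: Madrid -> Dublin. Uma is in Dublin.
After move 4: Dublin -> Tokyo. Uma is in Tokyo.
After move 5: Tokyo -> Dublin. Uma is in Dublin.
After move 6: Dublin -> Tokyo. Uma is in Tokyo.
After move 7: Tokyo -> Dublin. Uma is in Dublin.
After move 8: Dublin -> Tokyo. Uma is in Tokyo.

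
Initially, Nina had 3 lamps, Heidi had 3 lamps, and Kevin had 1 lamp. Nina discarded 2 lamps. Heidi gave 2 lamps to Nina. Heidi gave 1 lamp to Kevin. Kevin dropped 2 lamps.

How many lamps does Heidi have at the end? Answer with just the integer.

Tracking counts step by step:
Start: Nina=3, Heidi=3, Kevin=1
Event 1 (Nina -2): Nina: 3 -> 1. State: Nina=1, Heidi=3, Kevin=1
Event 2 (Heidi -> Nina, 2): Heidi: 3 -> 1, Nina: 1 -> 3. State: Nina=3, Heidi=1, Kevin=1
Event 3 (Heidi -> Kevin, 1): Heidi: 1 -> 0, Kevin: 1 -> 2. State: Nina=3, Heidi=0, Kevin=2
Event 4 (Kevin -2): Kevin: 2 -> 0. State: Nina=3, Heidi=0, Kevin=0

Heidi's final count: 0

Answer: 0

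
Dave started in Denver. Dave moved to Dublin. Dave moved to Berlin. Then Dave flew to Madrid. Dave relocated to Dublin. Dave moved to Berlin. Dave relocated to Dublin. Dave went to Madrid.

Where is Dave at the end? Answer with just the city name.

Answer: Madrid

Derivation:
Tracking Dave's location:
Start: Dave is in Denver.
After move 1: Denver -> Dublin. Dave is in Dublin.
After move 2: Dublin -> Berlin. Dave is in Berlin.
After move 3: Berlin -> Madrid. Dave is in Madrid.
After move 4: Madrid -> Dublin. Dave is in Dublin.
After move 5: Dublin -> Berlin. Dave is in Berlin.
After move 6: Berlin -> Dublin. Dave is in Dublin.
After move 7: Dublin -> Madrid. Dave is in Madrid.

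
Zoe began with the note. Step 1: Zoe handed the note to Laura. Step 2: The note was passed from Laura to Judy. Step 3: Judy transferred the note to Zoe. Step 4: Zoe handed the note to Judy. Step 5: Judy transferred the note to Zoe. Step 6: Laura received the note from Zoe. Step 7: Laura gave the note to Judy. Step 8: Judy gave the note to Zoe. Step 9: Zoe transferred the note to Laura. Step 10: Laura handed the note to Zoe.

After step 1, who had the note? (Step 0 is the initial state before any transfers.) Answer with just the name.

Answer: Laura

Derivation:
Tracking the note holder through step 1:
After step 0 (start): Zoe
After step 1: Laura

At step 1, the holder is Laura.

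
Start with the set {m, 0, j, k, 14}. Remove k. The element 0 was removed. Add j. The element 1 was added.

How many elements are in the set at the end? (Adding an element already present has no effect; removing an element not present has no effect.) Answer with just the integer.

Tracking the set through each operation:
Start: {0, 14, j, k, m}
Event 1 (remove k): removed. Set: {0, 14, j, m}
Event 2 (remove 0): removed. Set: {14, j, m}
Event 3 (add j): already present, no change. Set: {14, j, m}
Event 4 (add 1): added. Set: {1, 14, j, m}

Final set: {1, 14, j, m} (size 4)

Answer: 4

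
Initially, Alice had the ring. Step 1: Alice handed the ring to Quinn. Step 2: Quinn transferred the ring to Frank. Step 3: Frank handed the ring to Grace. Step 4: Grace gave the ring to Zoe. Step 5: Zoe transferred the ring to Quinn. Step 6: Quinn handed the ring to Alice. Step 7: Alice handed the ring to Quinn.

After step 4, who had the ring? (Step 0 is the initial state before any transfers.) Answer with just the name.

Answer: Zoe

Derivation:
Tracking the ring holder through step 4:
After step 0 (start): Alice
After step 1: Quinn
After step 2: Frank
After step 3: Grace
After step 4: Zoe

At step 4, the holder is Zoe.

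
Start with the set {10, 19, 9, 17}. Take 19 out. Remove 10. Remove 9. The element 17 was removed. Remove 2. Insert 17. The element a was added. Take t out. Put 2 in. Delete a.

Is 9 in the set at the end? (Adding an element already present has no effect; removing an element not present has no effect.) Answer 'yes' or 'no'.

Answer: no

Derivation:
Tracking the set through each operation:
Start: {10, 17, 19, 9}
Event 1 (remove 19): removed. Set: {10, 17, 9}
Event 2 (remove 10): removed. Set: {17, 9}
Event 3 (remove 9): removed. Set: {17}
Event 4 (remove 17): removed. Set: {}
Event 5 (remove 2): not present, no change. Set: {}
Event 6 (add 17): added. Set: {17}
Event 7 (add a): added. Set: {17, a}
Event 8 (remove t): not present, no change. Set: {17, a}
Event 9 (add 2): added. Set: {17, 2, a}
Event 10 (remove a): removed. Set: {17, 2}

Final set: {17, 2} (size 2)
9 is NOT in the final set.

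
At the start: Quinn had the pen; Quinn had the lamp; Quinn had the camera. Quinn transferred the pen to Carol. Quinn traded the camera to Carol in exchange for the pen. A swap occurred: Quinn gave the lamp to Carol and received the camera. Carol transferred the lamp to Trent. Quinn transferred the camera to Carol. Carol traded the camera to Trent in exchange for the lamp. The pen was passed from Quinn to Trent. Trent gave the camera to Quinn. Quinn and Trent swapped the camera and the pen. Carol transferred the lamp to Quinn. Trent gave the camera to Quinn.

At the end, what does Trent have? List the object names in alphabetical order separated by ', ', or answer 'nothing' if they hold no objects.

Tracking all object holders:
Start: pen:Quinn, lamp:Quinn, camera:Quinn
Event 1 (give pen: Quinn -> Carol). State: pen:Carol, lamp:Quinn, camera:Quinn
Event 2 (swap camera<->pen: now camera:Carol, pen:Quinn). State: pen:Quinn, lamp:Quinn, camera:Carol
Event 3 (swap lamp<->camera: now lamp:Carol, camera:Quinn). State: pen:Quinn, lamp:Carol, camera:Quinn
Event 4 (give lamp: Carol -> Trent). State: pen:Quinn, lamp:Trent, camera:Quinn
Event 5 (give camera: Quinn -> Carol). State: pen:Quinn, lamp:Trent, camera:Carol
Event 6 (swap camera<->lamp: now camera:Trent, lamp:Carol). State: pen:Quinn, lamp:Carol, camera:Trent
Event 7 (give pen: Quinn -> Trent). State: pen:Trent, lamp:Carol, camera:Trent
Event 8 (give camera: Trent -> Quinn). State: pen:Trent, lamp:Carol, camera:Quinn
Event 9 (swap camera<->pen: now camera:Trent, pen:Quinn). State: pen:Quinn, lamp:Carol, camera:Trent
Event 10 (give lamp: Carol -> Quinn). State: pen:Quinn, lamp:Quinn, camera:Trent
Event 11 (give camera: Trent -> Quinn). State: pen:Quinn, lamp:Quinn, camera:Quinn

Final state: pen:Quinn, lamp:Quinn, camera:Quinn
Trent holds: (nothing).

Answer: nothing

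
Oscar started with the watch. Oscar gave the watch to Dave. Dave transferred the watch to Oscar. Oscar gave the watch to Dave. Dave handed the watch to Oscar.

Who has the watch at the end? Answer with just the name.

Answer: Oscar

Derivation:
Tracking the watch through each event:
Start: Oscar has the watch.
After event 1: Dave has the watch.
After event 2: Oscar has the watch.
After event 3: Dave has the watch.
After event 4: Oscar has the watch.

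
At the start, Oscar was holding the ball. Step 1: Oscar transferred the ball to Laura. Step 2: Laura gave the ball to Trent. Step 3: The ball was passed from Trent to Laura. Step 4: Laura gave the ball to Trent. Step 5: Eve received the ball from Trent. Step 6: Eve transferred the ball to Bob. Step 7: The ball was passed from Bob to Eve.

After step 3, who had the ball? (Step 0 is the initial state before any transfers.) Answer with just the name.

Answer: Laura

Derivation:
Tracking the ball holder through step 3:
After step 0 (start): Oscar
After step 1: Laura
After step 2: Trent
After step 3: Laura

At step 3, the holder is Laura.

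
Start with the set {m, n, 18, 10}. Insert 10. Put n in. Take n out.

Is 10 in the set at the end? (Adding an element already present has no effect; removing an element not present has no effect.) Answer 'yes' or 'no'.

Answer: yes

Derivation:
Tracking the set through each operation:
Start: {10, 18, m, n}
Event 1 (add 10): already present, no change. Set: {10, 18, m, n}
Event 2 (add n): already present, no change. Set: {10, 18, m, n}
Event 3 (remove n): removed. Set: {10, 18, m}

Final set: {10, 18, m} (size 3)
10 is in the final set.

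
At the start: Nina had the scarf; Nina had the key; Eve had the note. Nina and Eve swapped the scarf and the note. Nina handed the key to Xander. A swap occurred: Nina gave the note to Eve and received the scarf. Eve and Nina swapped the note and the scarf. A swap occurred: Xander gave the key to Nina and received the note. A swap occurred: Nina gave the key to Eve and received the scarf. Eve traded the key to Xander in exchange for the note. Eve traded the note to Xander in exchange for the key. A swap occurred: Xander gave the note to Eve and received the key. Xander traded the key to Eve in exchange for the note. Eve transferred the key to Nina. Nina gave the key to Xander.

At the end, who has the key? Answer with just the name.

Answer: Xander

Derivation:
Tracking all object holders:
Start: scarf:Nina, key:Nina, note:Eve
Event 1 (swap scarf<->note: now scarf:Eve, note:Nina). State: scarf:Eve, key:Nina, note:Nina
Event 2 (give key: Nina -> Xander). State: scarf:Eve, key:Xander, note:Nina
Event 3 (swap note<->scarf: now note:Eve, scarf:Nina). State: scarf:Nina, key:Xander, note:Eve
Event 4 (swap note<->scarf: now note:Nina, scarf:Eve). State: scarf:Eve, key:Xander, note:Nina
Event 5 (swap key<->note: now key:Nina, note:Xander). State: scarf:Eve, key:Nina, note:Xander
Event 6 (swap key<->scarf: now key:Eve, scarf:Nina). State: scarf:Nina, key:Eve, note:Xander
Event 7 (swap key<->note: now key:Xander, note:Eve). State: scarf:Nina, key:Xander, note:Eve
Event 8 (swap note<->key: now note:Xander, key:Eve). State: scarf:Nina, key:Eve, note:Xander
Event 9 (swap note<->key: now note:Eve, key:Xander). State: scarf:Nina, key:Xander, note:Eve
Event 10 (swap key<->note: now key:Eve, note:Xander). State: scarf:Nina, key:Eve, note:Xander
Event 11 (give key: Eve -> Nina). State: scarf:Nina, key:Nina, note:Xander
Event 12 (give key: Nina -> Xander). State: scarf:Nina, key:Xander, note:Xander

Final state: scarf:Nina, key:Xander, note:Xander
The key is held by Xander.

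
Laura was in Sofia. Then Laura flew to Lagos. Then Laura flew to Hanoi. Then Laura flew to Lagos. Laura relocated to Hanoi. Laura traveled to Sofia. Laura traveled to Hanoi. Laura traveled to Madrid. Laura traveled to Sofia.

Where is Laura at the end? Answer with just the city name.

Tracking Laura's location:
Start: Laura is in Sofia.
After move 1: Sofia -> Lagos. Laura is in Lagos.
After move 2: Lagos -> Hanoi. Laura is in Hanoi.
After move 3: Hanoi -> Lagos. Laura is in Lagos.
After move 4: Lagos -> Hanoi. Laura is in Hanoi.
After move 5: Hanoi -> Sofia. Laura is in Sofia.
After move 6: Sofia -> Hanoi. Laura is in Hanoi.
After move 7: Hanoi -> Madrid. Laura is in Madrid.
After move 8: Madrid -> Sofia. Laura is in Sofia.

Answer: Sofia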